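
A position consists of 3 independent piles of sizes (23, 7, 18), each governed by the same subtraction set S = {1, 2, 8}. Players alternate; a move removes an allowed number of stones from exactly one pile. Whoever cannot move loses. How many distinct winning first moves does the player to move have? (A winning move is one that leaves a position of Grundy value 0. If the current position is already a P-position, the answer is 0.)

All piles use S = {1, 2, 8}:
G(0) = 0
G(1) = mex{0} = 1
G(2) = mex{1,0} = 2
G(3) = mex{2,1} = 0
G(4) = mex{0,2} = 1
G(5) = mex{1,0} = 2
G(6) = mex{2,1} = 0
G(7) = mex{0,2} = 1
G(8) = mex{1,0,0} = 2
G(9) = mex{2,1,1} = 0
G(10) = mex{0,2,2} = 1
G(11) = mex{1,0,0} = 2
G(12) = mex{2,1,1} = 0
G(13) = mex{0,2,2} = 1
G(14) = mex{1,0,0} = 2
G(15) = mex{2,1,1} = 0
G(16) = mex{0,2,2} = 1
G(17) = mex{1,0,0} = 2
G(18) = mex{2,1,1} = 0
G(19) = mex{0,2,2} = 1
G(20) = mex{1,0,0} = 2
G(21) = mex{2,1,1} = 0
G(22) = mex{0,2,2} = 1
G(23) = mex{1,0,0} = 2
Pile A: G(23) = 2.
Pile B: G(7) = 1.
Pile C: G(18) = 0.
Combined Grundy value = 2 ⊕ 1 ⊕ 0 = 3.
A winning move leaves total XOR = 0, i.e. changes one component's Grundy value g to g ⊕ X where X is the current total.
Pile A: need g' = 2⊕3 = 1. Options: 23−1→G=1, 23−2→G=0, 23−8→G=0. Hits: 1.
Pile B: need g' = 1⊕3 = 2. Options: 7−1→G=0, 7−2→G=2. Hits: 1.
Pile C: need g' = 0⊕3 = 3. Options: 18−1→G=2, 18−2→G=1, 18−8→G=1. Hits: 0.

2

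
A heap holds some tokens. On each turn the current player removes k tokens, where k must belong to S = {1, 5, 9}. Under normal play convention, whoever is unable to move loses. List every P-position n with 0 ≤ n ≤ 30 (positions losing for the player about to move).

0, 2, 4, 6, 8, 10, 12, 14, 16, 18, 20, 22, 24, 26, 28, 30

G(0) = 0
G(1) = mex{0} = 1
G(2) = mex{1} = 0
G(3) = mex{0} = 1
G(4) = mex{1} = 0
G(5) = mex{0,0} = 1
G(6) = mex{1,1} = 0
G(7) = mex{0,0} = 1
G(8) = mex{1,1} = 0
G(9) = mex{0,0,0} = 1
G(10) = mex{1,1,1} = 0
G(11) = mex{0,0,0} = 1
G(12) = mex{1,1,1} = 0
G(13) = mex{0,0,0} = 1
G(14) = mex{1,1,1} = 0
G(15) = mex{0,0,0} = 1
G(16) = mex{1,1,1} = 0
G(17) = mex{0,0,0} = 1
G(18) = mex{1,1,1} = 0
G(19) = mex{0,0,0} = 1
G(20) = mex{1,1,1} = 0
G(21) = mex{0,0,0} = 1
G(22) = mex{1,1,1} = 0
G(23) = mex{0,0,0} = 1
G(24) = mex{1,1,1} = 0
G(25) = mex{0,0,0} = 1
G(26) = mex{1,1,1} = 0
G(27) = mex{0,0,0} = 1
G(28) = mex{1,1,1} = 0
G(29) = mex{0,0,0} = 1
G(30) = mex{1,1,1} = 0
P-positions are exactly the n with G(n) = 0.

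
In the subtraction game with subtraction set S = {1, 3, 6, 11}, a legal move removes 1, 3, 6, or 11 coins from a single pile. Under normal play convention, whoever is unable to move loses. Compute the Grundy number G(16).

0

G(0) = 0
G(1) = mex{0} = 1
G(2) = mex{1} = 0
G(3) = mex{0,0} = 1
G(4) = mex{1,1} = 0
G(5) = mex{0,0} = 1
G(6) = mex{1,1,0} = 2
G(7) = mex{2,0,1} = 3
G(8) = mex{3,1,0} = 2
G(9) = mex{2,2,1} = 0
G(10) = mex{0,3,0} = 1
G(11) = mex{1,2,1,0} = 3
G(12) = mex{3,0,2,1} = 4
G(13) = mex{4,1,3,0} = 2
G(14) = mex{2,3,2,1} = 0
G(15) = mex{0,4,0,0} = 1
G(16) = mex{1,2,1,1} = 0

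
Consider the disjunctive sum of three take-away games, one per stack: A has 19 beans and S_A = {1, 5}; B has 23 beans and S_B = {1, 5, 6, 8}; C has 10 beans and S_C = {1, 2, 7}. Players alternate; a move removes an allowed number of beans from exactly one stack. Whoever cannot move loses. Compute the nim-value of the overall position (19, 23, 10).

1

Stack A, S = {1, 5}:
n :  0  1  2  3  4  5  6  7  8  9 10 11 12 13 14 15 16 17 18 19
G :  0  1  0  1  0  1  0  1  0  1  0  1  0  1  0  1  0  1  0  1
G_A(19) = 1.
Stack B, S = {1, 5, 6, 8}:
G(0) = 0
G(1) = mex{0} = 1
G(2) = mex{1} = 0
G(3) = mex{0} = 1
G(4) = mex{1} = 0
G(5) = mex{0,0} = 1
G(6) = mex{1,1,0} = 2
G(7) = mex{2,0,1} = 3
G(8) = mex{3,1,0,0} = 2
G(9) = mex{2,0,1,1} = 3
G(10) = mex{3,1,0,0} = 2
G(11) = mex{2,2,1,1} = 0
G(12) = mex{0,3,2,0} = 1
G(13) = mex{1,2,3,1} = 0
G(14) = mex{0,3,2,2} = 1
G(15) = mex{1,2,3,3} = 0
G(16) = mex{0,0,2,2} = 1
G(17) = mex{1,1,0,3} = 2
G(18) = mex{2,0,1,2} = 3
G(19) = mex{3,1,0,0} = 2
G(20) = mex{2,0,1,1} = 3
G(21) = mex{3,1,0,0} = 2
G(22) = mex{2,2,1,1} = 0
G(23) = mex{0,3,2,0} = 1
G_B(23) = 1.
Stack C, S = {1, 2, 7}:
n :  0  1  2  3  4  5  6  7  8  9 10
G :  0  1  2  0  1  2  0  1  2  0  1
G_C(10) = 1.
Combined Grundy value = 1 ⊕ 1 ⊕ 1 = 1.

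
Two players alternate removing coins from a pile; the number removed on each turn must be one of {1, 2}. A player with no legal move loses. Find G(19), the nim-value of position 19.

1

G(0) = 0
G(1) = mex{0} = 1
G(2) = mex{1,0} = 2
G(3) = mex{2,1} = 0
G(4) = mex{0,2} = 1
G(5) = mex{1,0} = 2
G(6) = mex{2,1} = 0
G(7) = mex{0,2} = 1
G(8) = mex{1,0} = 2
G(9) = mex{2,1} = 0
G(10) = mex{0,2} = 1
G(11) = mex{1,0} = 2
G(12) = mex{2,1} = 0
G(13) = mex{0,2} = 1
G(14) = mex{1,0} = 2
G(15) = mex{2,1} = 0
G(16) = mex{0,2} = 1
G(17) = mex{1,0} = 2
G(18) = mex{2,1} = 0
G(19) = mex{0,2} = 1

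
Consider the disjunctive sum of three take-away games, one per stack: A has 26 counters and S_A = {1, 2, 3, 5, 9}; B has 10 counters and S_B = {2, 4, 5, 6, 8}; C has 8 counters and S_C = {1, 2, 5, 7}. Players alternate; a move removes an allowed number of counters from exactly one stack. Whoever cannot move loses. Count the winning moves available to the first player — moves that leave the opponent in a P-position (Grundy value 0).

Stack A, S = {1, 2, 3, 5, 9}:
G(0) = 0
G(1) = mex{0} = 1
G(2) = mex{1,0} = 2
G(3) = mex{2,1,0} = 3
G(4) = mex{3,2,1} = 0
G(5) = mex{0,3,2,0} = 1
G(6) = mex{1,0,3,1} = 2
G(7) = mex{2,1,0,2} = 3
G(8) = mex{3,2,1,3} = 0
G(9) = mex{0,3,2,0,0} = 1
G(10) = mex{1,0,3,1,1} = 2
G(11) = mex{2,1,0,2,2} = 3
G(12) = mex{3,2,1,3,3} = 0
G(13) = mex{0,3,2,0,0} = 1
G(14) = mex{1,0,3,1,1} = 2
G(15) = mex{2,1,0,2,2} = 3
G(16) = mex{3,2,1,3,3} = 0
G(17) = mex{0,3,2,0,0} = 1
G(18) = mex{1,0,3,1,1} = 2
G(19) = mex{2,1,0,2,2} = 3
G(20) = mex{3,2,1,3,3} = 0
G(21) = mex{0,3,2,0,0} = 1
G(22) = mex{1,0,3,1,1} = 2
G(23) = mex{2,1,0,2,2} = 3
G(24) = mex{3,2,1,3,3} = 0
G(25) = mex{0,3,2,0,0} = 1
G(26) = mex{1,0,3,1,1} = 2
G_A(26) = 2.
Stack B, S = {2, 4, 5, 6, 8}:
n :  0  1  2  3  4  5  6  7  8  9 10
G :  0  0  1  1  2  2  3  3  4  4  0
G_B(10) = 0.
Stack C, S = {1, 2, 5, 7}:
n : 0 1 2 3 4 5 6 7 8
G : 0 1 2 0 1 2 0 1 2
G_C(8) = 2.
Combined Grundy value = 2 ⊕ 0 ⊕ 2 = 0.
A winning move leaves total XOR = 0, i.e. changes one component's Grundy value g to g ⊕ X where X is the current total.
Stack A: target g' = 2⊕0 = 2, but every legal move changes the Grundy value (mex property), so 0 moves.
Stack B: target g' = 0⊕0 = 0, but every legal move changes the Grundy value (mex property), so 0 moves.
Stack C: target g' = 2⊕0 = 2, but every legal move changes the Grundy value (mex property), so 0 moves.

0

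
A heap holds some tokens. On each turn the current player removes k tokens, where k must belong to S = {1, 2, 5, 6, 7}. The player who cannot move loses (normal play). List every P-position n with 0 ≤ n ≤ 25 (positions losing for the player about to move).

n :  0  1  2  3  4  5  6  7  8  9 10 11 12 13 14 15 16 17 18 19 20 21 22 23 24 25
G :  0  1  2  0  1  2  3  4  5  3  4  0  1  2  0  1  2  3  4  5  3  4  0  1  2  0
P-positions are exactly the n with G(n) = 0.

0, 3, 11, 14, 22, 25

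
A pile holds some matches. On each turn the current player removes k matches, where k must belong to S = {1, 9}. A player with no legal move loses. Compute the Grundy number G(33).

1

n :  0  1  2  3  4  5  6  7  8  9 10 11 12 13 14 15 16 17 18 19 20 21 22 23 24 25 26 27 28 29 30 31 32 33
G :  0  1  0  1  0  1  0  1  0  1  0  1  0  1  0  1  0  1  0  1  0  1  0  1  0  1  0  1  0  1  0  1  0  1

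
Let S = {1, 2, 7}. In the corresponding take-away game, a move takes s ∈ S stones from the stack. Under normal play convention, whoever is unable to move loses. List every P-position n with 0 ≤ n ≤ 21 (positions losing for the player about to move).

0, 3, 6, 9, 12, 15, 18, 21

n :  0  1  2  3  4  5  6  7  8  9 10 11 12 13 14 15 16 17 18 19 20 21
G :  0  1  2  0  1  2  0  1  2  0  1  2  0  1  2  0  1  2  0  1  2  0
P-positions are exactly the n with G(n) = 0.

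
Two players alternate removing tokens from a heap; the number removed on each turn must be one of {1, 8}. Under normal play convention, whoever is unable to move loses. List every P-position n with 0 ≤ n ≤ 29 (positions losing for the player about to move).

0, 2, 4, 6, 9, 11, 13, 15, 18, 20, 22, 24, 27, 29

n :  0  1  2  3  4  5  6  7  8  9 10 11 12 13 14 15 16 17 18 19 20 21 22 23 24 25 26 27 28 29
G :  0  1  0  1  0  1  0  1  2  0  1  0  1  0  1  0  1  2  0  1  0  1  0  1  0  1  2  0  1  0
P-positions are exactly the n with G(n) = 0.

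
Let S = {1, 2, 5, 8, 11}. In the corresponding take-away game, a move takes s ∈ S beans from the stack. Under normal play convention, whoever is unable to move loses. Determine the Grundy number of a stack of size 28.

G(0) = 0
G(1) = mex{0} = 1
G(2) = mex{1,0} = 2
G(3) = mex{2,1} = 0
G(4) = mex{0,2} = 1
G(5) = mex{1,0,0} = 2
G(6) = mex{2,1,1} = 0
G(7) = mex{0,2,2} = 1
G(8) = mex{1,0,0,0} = 2
G(9) = mex{2,1,1,1} = 0
G(10) = mex{0,2,2,2} = 1
G(11) = mex{1,0,0,0,0} = 2
G(12) = mex{2,1,1,1,1} = 0
G(13) = mex{0,2,2,2,2} = 1
G(14) = mex{1,0,0,0,0} = 2
G(15) = mex{2,1,1,1,1} = 0
G(16) = mex{0,2,2,2,2} = 1
G(17) = mex{1,0,0,0,0} = 2
G(18) = mex{2,1,1,1,1} = 0
G(19) = mex{0,2,2,2,2} = 1
G(20) = mex{1,0,0,0,0} = 2
G(21) = mex{2,1,1,1,1} = 0
G(22) = mex{0,2,2,2,2} = 1
G(23) = mex{1,0,0,0,0} = 2
G(24) = mex{2,1,1,1,1} = 0
G(25) = mex{0,2,2,2,2} = 1
G(26) = mex{1,0,0,0,0} = 2
G(27) = mex{2,1,1,1,1} = 0
G(28) = mex{0,2,2,2,2} = 1

1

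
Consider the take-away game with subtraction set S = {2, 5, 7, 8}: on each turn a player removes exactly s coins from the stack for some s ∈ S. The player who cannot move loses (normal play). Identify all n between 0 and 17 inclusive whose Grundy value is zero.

n :  0  1  2  3  4  5  6  7  8  9 10 11 12 13 14 15 16 17
G :  0  0  1  1  0  2  1  3  2  2  0  3  1  0  0  1  1  3
P-positions are exactly the n with G(n) = 0.

0, 1, 4, 10, 13, 14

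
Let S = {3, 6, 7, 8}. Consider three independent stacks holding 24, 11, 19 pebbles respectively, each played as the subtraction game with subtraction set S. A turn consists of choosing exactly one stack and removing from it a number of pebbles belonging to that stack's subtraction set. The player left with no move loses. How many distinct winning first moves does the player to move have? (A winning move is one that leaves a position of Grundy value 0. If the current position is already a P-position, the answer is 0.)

6

All stacks use S = {3, 6, 7, 8}:
G(0) = 0
G(1) = mex{} = 0
G(2) = mex{} = 0
G(3) = mex{0} = 1
G(4) = mex{0} = 1
G(5) = mex{0} = 1
G(6) = mex{1,0} = 2
G(7) = mex{1,0,0} = 2
G(8) = mex{1,0,0,0} = 2
G(9) = mex{2,1,0,0} = 3
G(10) = mex{2,1,1,0} = 3
G(11) = mex{2,1,1,1} = 0
G(12) = mex{3,2,1,1} = 0
G(13) = mex{3,2,2,1} = 0
G(14) = mex{0,2,2,2} = 1
G(15) = mex{0,3,2,2} = 1
G(16) = mex{0,3,3,2} = 1
G(17) = mex{1,0,3,3} = 2
G(18) = mex{1,0,0,3} = 2
G(19) = mex{1,0,0,0} = 2
G(20) = mex{2,1,0,0} = 3
G(21) = mex{2,1,1,0} = 3
G(22) = mex{2,1,1,1} = 0
G(23) = mex{3,2,1,1} = 0
G(24) = mex{3,2,2,1} = 0
Stack A: G(24) = 0.
Stack B: G(11) = 0.
Stack C: G(19) = 2.
Combined Grundy value = 0 ⊕ 0 ⊕ 2 = 2.
A winning move leaves total XOR = 0, i.e. changes one component's Grundy value g to g ⊕ X where X is the current total.
Stack A: need g' = 0⊕2 = 2. Options: 24−3→G=3, 24−6→G=2, 24−7→G=2, 24−8→G=1. Hits: 2.
Stack B: need g' = 0⊕2 = 2. Options: 11−3→G=2, 11−6→G=1, 11−7→G=1, 11−8→G=1. Hits: 1.
Stack C: need g' = 2⊕2 = 0. Options: 19−3→G=1, 19−6→G=0, 19−7→G=0, 19−8→G=0. Hits: 3.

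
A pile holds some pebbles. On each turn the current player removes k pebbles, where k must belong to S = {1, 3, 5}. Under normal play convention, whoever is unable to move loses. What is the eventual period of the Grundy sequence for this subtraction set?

n :  0  1  2  3  4  5  6  7  8  9 10 11 12 13 14
G :  0  1  0  1  0  1  0  1  0  1  0  1  0  1  0
G(n+2) = G(n) holds for n = 0,…,4 (a full window of length max(S) = 5), so the sequence is purely periodic with period 2.

2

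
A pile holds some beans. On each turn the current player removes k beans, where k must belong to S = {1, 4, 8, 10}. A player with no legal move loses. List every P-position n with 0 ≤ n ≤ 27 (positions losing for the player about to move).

0, 2, 5, 7, 14, 16, 19, 21

G(0) = 0
G(1) = mex{0} = 1
G(2) = mex{1} = 0
G(3) = mex{0} = 1
G(4) = mex{1,0} = 2
G(5) = mex{2,1} = 0
G(6) = mex{0,0} = 1
G(7) = mex{1,1} = 0
G(8) = mex{0,2,0} = 1
G(9) = mex{1,0,1} = 2
G(10) = mex{2,1,0,0} = 3
G(11) = mex{3,0,1,1} = 2
G(12) = mex{2,1,2,0} = 3
G(13) = mex{3,2,0,1} = 4
G(14) = mex{4,3,1,2} = 0
G(15) = mex{0,2,0,0} = 1
G(16) = mex{1,3,1,1} = 0
G(17) = mex{0,4,2,0} = 1
G(18) = mex{1,0,3,1} = 2
G(19) = mex{2,1,2,2} = 0
G(20) = mex{0,0,3,3} = 1
G(21) = mex{1,1,4,2} = 0
G(22) = mex{0,2,0,3} = 1
G(23) = mex{1,0,1,4} = 2
G(24) = mex{2,1,0,0} = 3
G(25) = mex{3,0,1,1} = 2
G(26) = mex{2,1,2,0} = 3
G(27) = mex{3,2,0,1} = 4
P-positions are exactly the n with G(n) = 0.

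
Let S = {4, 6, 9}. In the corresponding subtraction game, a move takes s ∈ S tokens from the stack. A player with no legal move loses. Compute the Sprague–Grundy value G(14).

G(0) = 0
G(1) = mex{} = 0
G(2) = mex{} = 0
G(3) = mex{} = 0
G(4) = mex{0} = 1
G(5) = mex{0} = 1
G(6) = mex{0,0} = 1
G(7) = mex{0,0} = 1
G(8) = mex{1,0} = 2
G(9) = mex{1,0,0} = 2
G(10) = mex{1,1,0} = 2
G(11) = mex{1,1,0} = 2
G(12) = mex{2,1,0} = 3
G(13) = mex{2,1,1} = 0
G(14) = mex{2,2,1} = 0

0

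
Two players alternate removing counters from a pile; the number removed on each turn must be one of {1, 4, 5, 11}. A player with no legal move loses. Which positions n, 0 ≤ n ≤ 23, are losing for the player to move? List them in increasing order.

n :  0  1  2  3  4  5  6  7  8  9 10 11 12 13 14 15 16 17 18 19 20 21 22 23
G :  0  1  0  1  2  3  2  3  0  1  0  1  2  3  2  3  0  1  0  1  2  3  2  3
P-positions are exactly the n with G(n) = 0.

0, 2, 8, 10, 16, 18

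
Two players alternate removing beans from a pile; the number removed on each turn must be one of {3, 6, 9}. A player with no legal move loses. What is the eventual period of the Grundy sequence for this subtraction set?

n :  0  1  2  3  4  5  6  7  8  9 10 11 12 13 14 15 16 17 18 19 20 21 22 23 24 25
G :  0  0  0  1  1  1  2  2  2  3  3  3  0  0  0  1  1  1  2  2  2  3  3  3  0  0
G(n+12) = G(n) holds for n = 0,…,8 (a full window of length max(S) = 9), so the sequence is purely periodic with period 12.

12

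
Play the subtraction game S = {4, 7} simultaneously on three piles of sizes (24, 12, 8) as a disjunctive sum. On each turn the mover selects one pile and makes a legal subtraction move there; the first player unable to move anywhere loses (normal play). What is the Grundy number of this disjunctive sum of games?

All piles use S = {4, 7}:
n :  0  1  2  3  4  5  6  7  8  9 10 11 12 13 14 15 16 17 18 19 20 21 22 23 24
G :  0  0  0  0  1  1  1  1  2  2  2  0  0  0  0  1  1  1  1  2  2  2  0  0  0
Pile A: G(24) = 0.
Pile B: G(12) = 0.
Pile C: G(8) = 2.
Combined Grundy value = 0 ⊕ 0 ⊕ 2 = 2.

2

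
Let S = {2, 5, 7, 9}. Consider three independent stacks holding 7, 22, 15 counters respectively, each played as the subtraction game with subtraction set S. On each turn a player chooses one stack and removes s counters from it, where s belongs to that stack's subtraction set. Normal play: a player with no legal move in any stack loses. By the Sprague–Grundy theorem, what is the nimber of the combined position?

0

All stacks use S = {2, 5, 7, 9}:
G(0) = 0
G(1) = mex{} = 0
G(2) = mex{0} = 1
G(3) = mex{0} = 1
G(4) = mex{1} = 0
G(5) = mex{1,0} = 2
G(6) = mex{0,0} = 1
G(7) = mex{2,1,0} = 3
G(8) = mex{1,1,0} = 2
G(9) = mex{3,0,1,0} = 2
G(10) = mex{2,2,1,0} = 3
G(11) = mex{2,1,0,1} = 3
G(12) = mex{3,3,2,1} = 0
G(13) = mex{3,2,1,0} = 4
G(14) = mex{0,2,3,2} = 1
G(15) = mex{4,3,2,1} = 0
G(16) = mex{1,3,2,3} = 0
G(17) = mex{0,0,3,2} = 1
G(18) = mex{0,4,3,2} = 1
G(19) = mex{1,1,0,3} = 2
G(20) = mex{1,0,4,3} = 2
G(21) = mex{2,0,1,0} = 3
G(22) = mex{2,1,0,4} = 3
Stack A: G(7) = 3.
Stack B: G(22) = 3.
Stack C: G(15) = 0.
Combined Grundy value = 3 ⊕ 3 ⊕ 0 = 0.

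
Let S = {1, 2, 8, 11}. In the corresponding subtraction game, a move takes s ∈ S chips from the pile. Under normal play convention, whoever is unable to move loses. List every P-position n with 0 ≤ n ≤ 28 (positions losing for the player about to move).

0, 3, 6, 9, 12, 15, 18, 21, 24, 27

G(0) = 0
G(1) = mex{0} = 1
G(2) = mex{1,0} = 2
G(3) = mex{2,1} = 0
G(4) = mex{0,2} = 1
G(5) = mex{1,0} = 2
G(6) = mex{2,1} = 0
G(7) = mex{0,2} = 1
G(8) = mex{1,0,0} = 2
G(9) = mex{2,1,1} = 0
G(10) = mex{0,2,2} = 1
G(11) = mex{1,0,0,0} = 2
G(12) = mex{2,1,1,1} = 0
G(13) = mex{0,2,2,2} = 1
G(14) = mex{1,0,0,0} = 2
G(15) = mex{2,1,1,1} = 0
G(16) = mex{0,2,2,2} = 1
G(17) = mex{1,0,0,0} = 2
G(18) = mex{2,1,1,1} = 0
G(19) = mex{0,2,2,2} = 1
G(20) = mex{1,0,0,0} = 2
G(21) = mex{2,1,1,1} = 0
G(22) = mex{0,2,2,2} = 1
G(23) = mex{1,0,0,0} = 2
G(24) = mex{2,1,1,1} = 0
G(25) = mex{0,2,2,2} = 1
G(26) = mex{1,0,0,0} = 2
G(27) = mex{2,1,1,1} = 0
G(28) = mex{0,2,2,2} = 1
P-positions are exactly the n with G(n) = 0.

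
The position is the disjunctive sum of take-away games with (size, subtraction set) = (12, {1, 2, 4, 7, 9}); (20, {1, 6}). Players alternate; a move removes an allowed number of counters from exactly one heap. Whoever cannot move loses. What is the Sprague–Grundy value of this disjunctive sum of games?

3

Heap A, S = {1, 2, 4, 7, 9}:
G(0) = 0
G(1) = mex{0} = 1
G(2) = mex{1,0} = 2
G(3) = mex{2,1} = 0
G(4) = mex{0,2,0} = 1
G(5) = mex{1,0,1} = 2
G(6) = mex{2,1,2} = 0
G(7) = mex{0,2,0,0} = 1
G(8) = mex{1,0,1,1} = 2
G(9) = mex{2,1,2,2,0} = 3
G(10) = mex{3,2,0,0,1} = 4
G(11) = mex{4,3,1,1,2} = 0
G(12) = mex{0,4,2,2,0} = 1
G_A(12) = 1.
Heap B, S = {1, 6}:
G(0) = 0
G(1) = mex{0} = 1
G(2) = mex{1} = 0
G(3) = mex{0} = 1
G(4) = mex{1} = 0
G(5) = mex{0} = 1
G(6) = mex{1,0} = 2
G(7) = mex{2,1} = 0
G(8) = mex{0,0} = 1
G(9) = mex{1,1} = 0
G(10) = mex{0,0} = 1
G(11) = mex{1,1} = 0
G(12) = mex{0,2} = 1
G(13) = mex{1,0} = 2
G(14) = mex{2,1} = 0
G(15) = mex{0,0} = 1
G(16) = mex{1,1} = 0
G(17) = mex{0,0} = 1
G(18) = mex{1,1} = 0
G(19) = mex{0,2} = 1
G(20) = mex{1,0} = 2
G_B(20) = 2.
Combined Grundy value = 1 ⊕ 2 = 3.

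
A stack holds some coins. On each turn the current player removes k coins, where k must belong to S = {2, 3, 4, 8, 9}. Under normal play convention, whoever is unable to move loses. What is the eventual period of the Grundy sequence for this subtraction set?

6

G(0) = 0
G(1) = mex{} = 0
G(2) = mex{0} = 1
G(3) = mex{0,0} = 1
G(4) = mex{1,0,0} = 2
G(5) = mex{1,1,0} = 2
G(6) = mex{2,1,1} = 0
G(7) = mex{2,2,1} = 0
G(8) = mex{0,2,2,0} = 1
G(9) = mex{0,0,2,0,0} = 1
G(10) = mex{1,0,0,1,0} = 2
G(11) = mex{1,1,0,1,1} = 2
G(12) = mex{2,1,1,2,1} = 0
G(13) = mex{2,2,1,2,2} = 0
G(14) = mex{0,2,2,0,2} = 1
G(15) = mex{0,0,2,0,0} = 1
G(16) = mex{1,0,0,1,0} = 2
G(n+6) = G(n) holds for n = 0,…,8 (a full window of length max(S) = 9), so the sequence is purely periodic with period 6.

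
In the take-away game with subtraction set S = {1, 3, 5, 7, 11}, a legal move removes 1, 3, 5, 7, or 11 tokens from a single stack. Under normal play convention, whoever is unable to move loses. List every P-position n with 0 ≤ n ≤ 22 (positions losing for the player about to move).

0, 2, 4, 6, 8, 10, 12, 14, 16, 18, 20, 22

n :  0  1  2  3  4  5  6  7  8  9 10 11 12 13 14 15 16 17 18 19 20 21 22
G :  0  1  0  1  0  1  0  1  0  1  0  1  0  1  0  1  0  1  0  1  0  1  0
P-positions are exactly the n with G(n) = 0.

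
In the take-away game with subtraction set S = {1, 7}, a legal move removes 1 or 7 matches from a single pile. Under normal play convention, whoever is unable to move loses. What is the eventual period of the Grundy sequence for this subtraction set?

n :  0  1  2  3  4  5  6  7  8  9 10 11 12 13 14
G :  0  1  0  1  0  1  0  1  0  1  0  1  0  1  0
G(n+2) = G(n) holds for n = 0,…,6 (a full window of length max(S) = 7), so the sequence is purely periodic with period 2.

2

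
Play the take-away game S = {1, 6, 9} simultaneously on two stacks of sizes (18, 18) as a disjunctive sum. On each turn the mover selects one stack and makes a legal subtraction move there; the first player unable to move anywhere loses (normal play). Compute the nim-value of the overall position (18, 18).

All stacks use S = {1, 6, 9}:
G(0) = 0
G(1) = mex{0} = 1
G(2) = mex{1} = 0
G(3) = mex{0} = 1
G(4) = mex{1} = 0
G(5) = mex{0} = 1
G(6) = mex{1,0} = 2
G(7) = mex{2,1} = 0
G(8) = mex{0,0} = 1
G(9) = mex{1,1,0} = 2
G(10) = mex{2,0,1} = 3
G(11) = mex{3,1,0} = 2
G(12) = mex{2,2,1} = 0
G(13) = mex{0,0,0} = 1
G(14) = mex{1,1,1} = 0
G(15) = mex{0,2,2} = 1
G(16) = mex{1,3,0} = 2
G(17) = mex{2,2,1} = 0
G(18) = mex{0,0,2} = 1
Stack A: G(18) = 1.
Stack B: G(18) = 1.
Combined Grundy value = 1 ⊕ 1 = 0.

0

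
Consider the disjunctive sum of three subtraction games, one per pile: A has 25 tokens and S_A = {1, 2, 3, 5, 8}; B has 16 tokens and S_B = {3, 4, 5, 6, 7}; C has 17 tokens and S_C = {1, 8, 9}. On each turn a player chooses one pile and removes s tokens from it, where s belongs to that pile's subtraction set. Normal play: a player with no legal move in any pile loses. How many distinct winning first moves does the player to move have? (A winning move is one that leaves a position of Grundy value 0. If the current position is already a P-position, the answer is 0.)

Pile A, S = {1, 2, 3, 5, 8}:
n :  0  1  2  3  4  5  6  7  8  9 10 11 12 13 14 15 16 17 18 19 20 21 22 23 24 25
G :  0  1  2  3  0  1  2  3  4  5  0  1  2  3  0  1  2  3  4  5  0  1  2  3  0  1
G_A(25) = 1.
Pile B, S = {3, 4, 5, 6, 7}:
n :  0  1  2  3  4  5  6  7  8  9 10 11 12 13 14 15 16
G :  0  0  0  1  1  1  2  2  2  3  0  0  0  1  1  1  2
G_B(16) = 2.
Pile C, S = {1, 8, 9}:
G(0) = 0
G(1) = mex{0} = 1
G(2) = mex{1} = 0
G(3) = mex{0} = 1
G(4) = mex{1} = 0
G(5) = mex{0} = 1
G(6) = mex{1} = 0
G(7) = mex{0} = 1
G(8) = mex{1,0} = 2
G(9) = mex{2,1,0} = 3
G(10) = mex{3,0,1} = 2
G(11) = mex{2,1,0} = 3
G(12) = mex{3,0,1} = 2
G(13) = mex{2,1,0} = 3
G(14) = mex{3,0,1} = 2
G(15) = mex{2,1,0} = 3
G(16) = mex{3,2,1} = 0
G(17) = mex{0,3,2} = 1
G_C(17) = 1.
Combined Grundy value = 1 ⊕ 2 ⊕ 1 = 2.
A winning move leaves total XOR = 0, i.e. changes one component's Grundy value g to g ⊕ X where X is the current total.
Pile A: need g' = 1⊕2 = 3. Options: 25−1→G=0, 25−2→G=3, 25−3→G=2, 25−5→G=0, 25−8→G=3. Hits: 2.
Pile B: need g' = 2⊕2 = 0. Options: 16−3→G=1, 16−4→G=0, 16−5→G=0, 16−6→G=0, 16−7→G=3. Hits: 3.
Pile C: need g' = 1⊕2 = 3. Options: 17−1→G=0, 17−8→G=3, 17−9→G=2. Hits: 1.

6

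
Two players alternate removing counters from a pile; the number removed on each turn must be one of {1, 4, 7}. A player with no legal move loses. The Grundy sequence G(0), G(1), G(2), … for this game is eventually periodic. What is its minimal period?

8

n :  0  1  2  3  4  5  6  7  8  9 10 11 12 13 14 15 16 17
G :  0  1  0  1  2  0  1  2  0  1  0  1  2  0  1  2  0  1
G(n+8) = G(n) holds for n = 0,…,6 (a full window of length max(S) = 7), so the sequence is purely periodic with period 8.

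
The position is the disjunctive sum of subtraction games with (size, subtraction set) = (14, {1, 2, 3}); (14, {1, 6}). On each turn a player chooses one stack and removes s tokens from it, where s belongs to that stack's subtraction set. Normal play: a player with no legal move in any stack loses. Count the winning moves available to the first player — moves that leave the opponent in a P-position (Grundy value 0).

Stack A, S = {1, 2, 3}:
n :  0  1  2  3  4  5  6  7  8  9 10 11 12 13 14
G :  0  1  2  3  0  1  2  3  0  1  2  3  0  1  2
G_A(14) = 2.
Stack B, S = {1, 6}:
n :  0  1  2  3  4  5  6  7  8  9 10 11 12 13 14
G :  0  1  0  1  0  1  2  0  1  0  1  0  1  2  0
G_B(14) = 0.
Combined Grundy value = 2 ⊕ 0 = 2.
A winning move leaves total XOR = 0, i.e. changes one component's Grundy value g to g ⊕ X where X is the current total.
Stack A: need g' = 2⊕2 = 0. Options: 14−1→G=1, 14−2→G=0, 14−3→G=3. Hits: 1.
Stack B: need g' = 0⊕2 = 2. Options: 14−1→G=2, 14−6→G=1. Hits: 1.

2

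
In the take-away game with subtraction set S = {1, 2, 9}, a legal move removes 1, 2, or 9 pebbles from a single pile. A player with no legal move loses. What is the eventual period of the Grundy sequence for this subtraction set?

10

n :  0  1  2  3  4  5  6  7  8  9 10 11 12 13 14 15 16 17 18 19 20 21
G :  0  1  2  0  1  2  0  1  2  3  0  1  2  0  1  2  0  1  2  3  0  1
G(n+10) = G(n) holds for n = 0,…,8 (a full window of length max(S) = 9), so the sequence is purely periodic with period 10.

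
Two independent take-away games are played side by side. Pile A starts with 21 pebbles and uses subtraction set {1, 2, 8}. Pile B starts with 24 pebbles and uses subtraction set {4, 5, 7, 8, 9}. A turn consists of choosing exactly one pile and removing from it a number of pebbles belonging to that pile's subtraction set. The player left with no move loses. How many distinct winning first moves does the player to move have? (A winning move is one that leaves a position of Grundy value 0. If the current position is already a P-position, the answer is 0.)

3

Pile A, S = {1, 2, 8}:
n :  0  1  2  3  4  5  6  7  8  9 10 11 12 13 14 15 16 17 18 19 20 21
G :  0  1  2  0  1  2  0  1  2  0  1  2  0  1  2  0  1  2  0  1  2  0
G_A(21) = 0.
Pile B, S = {4, 5, 7, 8, 9}:
n :  0  1  2  3  4  5  6  7  8  9 10 11 12 13 14 15 16 17 18 19 20 21 22 23 24
G :  0  0  0  0  1  1  1  1  2  2  2  2  3  0  0  0  0  1  1  1  1  2  2  2  2
G_B(24) = 2.
Combined Grundy value = 0 ⊕ 2 = 2.
A winning move leaves total XOR = 0, i.e. changes one component's Grundy value g to g ⊕ X where X is the current total.
Pile A: need g' = 0⊕2 = 2. Options: 21−1→G=2, 21−2→G=1, 21−8→G=1. Hits: 1.
Pile B: need g' = 2⊕2 = 0. Options: 24−4→G=1, 24−5→G=1, 24−7→G=1, 24−8→G=0, 24−9→G=0. Hits: 2.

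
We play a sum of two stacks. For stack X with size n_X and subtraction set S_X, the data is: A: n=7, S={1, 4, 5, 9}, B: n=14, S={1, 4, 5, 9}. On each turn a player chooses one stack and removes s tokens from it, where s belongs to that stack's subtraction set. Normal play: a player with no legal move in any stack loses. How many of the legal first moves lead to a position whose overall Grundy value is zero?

Stack A, S = {1, 4, 5, 9}:
G(0) = 0
G(1) = mex{0} = 1
G(2) = mex{1} = 0
G(3) = mex{0} = 1
G(4) = mex{1,0} = 2
G(5) = mex{2,1,0} = 3
G(6) = mex{3,0,1} = 2
G(7) = mex{2,1,0} = 3
G_A(7) = 3.
Stack B, S = {1, 4, 5, 9}:
n :  0  1  2  3  4  5  6  7  8  9 10 11 12 13 14
G :  0  1  0  1  2  3  2  3  0  1  0  1  2  3  2
G_B(14) = 2.
Combined Grundy value = 3 ⊕ 2 = 1.
A winning move leaves total XOR = 0, i.e. changes one component's Grundy value g to g ⊕ X where X is the current total.
Stack A: need g' = 3⊕1 = 2. Options: 7−1→G=2, 7−4→G=1, 7−5→G=0. Hits: 1.
Stack B: need g' = 2⊕1 = 3. Options: 14−1→G=3, 14−4→G=0, 14−5→G=1, 14−9→G=3. Hits: 2.

3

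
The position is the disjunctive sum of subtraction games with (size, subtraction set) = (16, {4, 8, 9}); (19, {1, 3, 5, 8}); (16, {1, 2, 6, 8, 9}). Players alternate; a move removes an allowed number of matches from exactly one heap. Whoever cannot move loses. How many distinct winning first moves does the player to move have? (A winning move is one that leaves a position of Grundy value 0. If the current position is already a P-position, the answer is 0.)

Heap A, S = {4, 8, 9}:
n :  0  1  2  3  4  5  6  7  8  9 10 11 12 13 14 15 16
G :  0  0  0  0  1  1  1  1  2  2  2  2  3  0  0  0  0
G_A(16) = 0.
Heap B, S = {1, 3, 5, 8}:
G(0) = 0
G(1) = mex{0} = 1
G(2) = mex{1} = 0
G(3) = mex{0,0} = 1
G(4) = mex{1,1} = 0
G(5) = mex{0,0,0} = 1
G(6) = mex{1,1,1} = 0
G(7) = mex{0,0,0} = 1
G(8) = mex{1,1,1,0} = 2
G(9) = mex{2,0,0,1} = 3
G(10) = mex{3,1,1,0} = 2
G(11) = mex{2,2,0,1} = 3
G(12) = mex{3,3,1,0} = 2
G(13) = mex{2,2,2,1} = 0
G(14) = mex{0,3,3,0} = 1
G(15) = mex{1,2,2,1} = 0
G(16) = mex{0,0,3,2} = 1
G(17) = mex{1,1,2,3} = 0
G(18) = mex{0,0,0,2} = 1
G(19) = mex{1,1,1,3} = 0
G_B(19) = 0.
Heap C, S = {1, 2, 6, 8, 9}:
G(0) = 0
G(1) = mex{0} = 1
G(2) = mex{1,0} = 2
G(3) = mex{2,1} = 0
G(4) = mex{0,2} = 1
G(5) = mex{1,0} = 2
G(6) = mex{2,1,0} = 3
G(7) = mex{3,2,1} = 0
G(8) = mex{0,3,2,0} = 1
G(9) = mex{1,0,0,1,0} = 2
G(10) = mex{2,1,1,2,1} = 0
G(11) = mex{0,2,2,0,2} = 1
G(12) = mex{1,0,3,1,0} = 2
G(13) = mex{2,1,0,2,1} = 3
G(14) = mex{3,2,1,3,2} = 0
G(15) = mex{0,3,2,0,3} = 1
G(16) = mex{1,0,0,1,0} = 2
G_C(16) = 2.
Combined Grundy value = 0 ⊕ 0 ⊕ 2 = 2.
A winning move leaves total XOR = 0, i.e. changes one component's Grundy value g to g ⊕ X where X is the current total.
Heap A: need g' = 0⊕2 = 2. Options: 16−4→G=3, 16−8→G=2, 16−9→G=1. Hits: 1.
Heap B: need g' = 0⊕2 = 2. Options: 19−1→G=1, 19−3→G=1, 19−5→G=1, 19−8→G=3. Hits: 0.
Heap C: need g' = 2⊕2 = 0. Options: 16−1→G=1, 16−2→G=0, 16−6→G=0, 16−8→G=1, 16−9→G=0. Hits: 3.

4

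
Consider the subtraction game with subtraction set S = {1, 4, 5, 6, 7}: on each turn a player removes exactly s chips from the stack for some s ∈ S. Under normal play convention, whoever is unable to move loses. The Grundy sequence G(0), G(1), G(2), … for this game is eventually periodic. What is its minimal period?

10

G(0) = 0
G(1) = mex{0} = 1
G(2) = mex{1} = 0
G(3) = mex{0} = 1
G(4) = mex{1,0} = 2
G(5) = mex{2,1,0} = 3
G(6) = mex{3,0,1,0} = 2
G(7) = mex{2,1,0,1,0} = 3
G(8) = mex{3,2,1,0,1} = 4
G(9) = mex{4,3,2,1,0} = 5
G(10) = mex{5,2,3,2,1} = 0
G(11) = mex{0,3,2,3,2} = 1
G(12) = mex{1,4,3,2,3} = 0
G(13) = mex{0,5,4,3,2} = 1
G(14) = mex{1,0,5,4,3} = 2
G(15) = mex{2,1,0,5,4} = 3
G(16) = mex{3,0,1,0,5} = 2
G(17) = mex{2,1,0,1,0} = 3
G(18) = mex{3,2,1,0,1} = 4
G(19) = mex{4,3,2,1,0} = 5
G(20) = mex{5,2,3,2,1} = 0
G(21) = mex{0,3,2,3,2} = 1
G(n+10) = G(n) holds for n = 0,…,6 (a full window of length max(S) = 7), so the sequence is purely periodic with period 10.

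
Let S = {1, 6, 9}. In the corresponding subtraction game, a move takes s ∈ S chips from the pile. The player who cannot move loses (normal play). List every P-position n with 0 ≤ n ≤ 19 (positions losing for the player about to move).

G(0) = 0
G(1) = mex{0} = 1
G(2) = mex{1} = 0
G(3) = mex{0} = 1
G(4) = mex{1} = 0
G(5) = mex{0} = 1
G(6) = mex{1,0} = 2
G(7) = mex{2,1} = 0
G(8) = mex{0,0} = 1
G(9) = mex{1,1,0} = 2
G(10) = mex{2,0,1} = 3
G(11) = mex{3,1,0} = 2
G(12) = mex{2,2,1} = 0
G(13) = mex{0,0,0} = 1
G(14) = mex{1,1,1} = 0
G(15) = mex{0,2,2} = 1
G(16) = mex{1,3,0} = 2
G(17) = mex{2,2,1} = 0
G(18) = mex{0,0,2} = 1
G(19) = mex{1,1,3} = 0
P-positions are exactly the n with G(n) = 0.

0, 2, 4, 7, 12, 14, 17, 19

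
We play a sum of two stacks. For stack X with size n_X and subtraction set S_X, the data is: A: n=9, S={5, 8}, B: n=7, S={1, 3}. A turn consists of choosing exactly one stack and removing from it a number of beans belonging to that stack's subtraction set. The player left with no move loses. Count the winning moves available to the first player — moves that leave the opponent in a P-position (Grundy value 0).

0

Stack A, S = {5, 8}:
G(0) = 0
G(1) = mex{} = 0
G(2) = mex{} = 0
G(3) = mex{} = 0
G(4) = mex{} = 0
G(5) = mex{0} = 1
G(6) = mex{0} = 1
G(7) = mex{0} = 1
G(8) = mex{0,0} = 1
G(9) = mex{0,0} = 1
G_A(9) = 1.
Stack B, S = {1, 3}:
G(0) = 0
G(1) = mex{0} = 1
G(2) = mex{1} = 0
G(3) = mex{0,0} = 1
G(4) = mex{1,1} = 0
G(5) = mex{0,0} = 1
G(6) = mex{1,1} = 0
G(7) = mex{0,0} = 1
G_B(7) = 1.
Combined Grundy value = 1 ⊕ 1 = 0.
A winning move leaves total XOR = 0, i.e. changes one component's Grundy value g to g ⊕ X where X is the current total.
Stack A: target g' = 1⊕0 = 1, but every legal move changes the Grundy value (mex property), so 0 moves.
Stack B: target g' = 1⊕0 = 1, but every legal move changes the Grundy value (mex property), so 0 moves.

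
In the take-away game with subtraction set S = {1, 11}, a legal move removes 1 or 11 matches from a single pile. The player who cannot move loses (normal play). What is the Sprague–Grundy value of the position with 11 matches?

G(0) = 0
G(1) = mex{0} = 1
G(2) = mex{1} = 0
G(3) = mex{0} = 1
G(4) = mex{1} = 0
G(5) = mex{0} = 1
G(6) = mex{1} = 0
G(7) = mex{0} = 1
G(8) = mex{1} = 0
G(9) = mex{0} = 1
G(10) = mex{1} = 0
G(11) = mex{0,0} = 1

1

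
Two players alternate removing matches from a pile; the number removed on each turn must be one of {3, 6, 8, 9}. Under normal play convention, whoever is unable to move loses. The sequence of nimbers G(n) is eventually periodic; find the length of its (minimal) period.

G(0) = 0
G(1) = mex{} = 0
G(2) = mex{} = 0
G(3) = mex{0} = 1
G(4) = mex{0} = 1
G(5) = mex{0} = 1
G(6) = mex{1,0} = 2
G(7) = mex{1,0} = 2
G(8) = mex{1,0,0} = 2
G(9) = mex{2,1,0,0} = 3
G(10) = mex{2,1,0,0} = 3
G(11) = mex{2,1,1,0} = 3
G(12) = mex{3,2,1,1} = 0
G(13) = mex{3,2,1,1} = 0
G(14) = mex{3,2,2,1} = 0
G(15) = mex{0,3,2,2} = 1
G(16) = mex{0,3,2,2} = 1
G(17) = mex{0,3,3,2} = 1
G(18) = mex{1,0,3,3} = 2
G(19) = mex{1,0,3,3} = 2
G(20) = mex{1,0,0,3} = 2
G(21) = mex{2,1,0,0} = 3
G(22) = mex{2,1,0,0} = 3
G(23) = mex{2,1,1,0} = 3
G(24) = mex{3,2,1,1} = 0
G(25) = mex{3,2,1,1} = 0
G(n+12) = G(n) holds for n = 0,…,8 (a full window of length max(S) = 9), so the sequence is purely periodic with period 12.

12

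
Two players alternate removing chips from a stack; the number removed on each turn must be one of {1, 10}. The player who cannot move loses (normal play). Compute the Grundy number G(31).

1

G(0) = 0
G(1) = mex{0} = 1
G(2) = mex{1} = 0
G(3) = mex{0} = 1
G(4) = mex{1} = 0
G(5) = mex{0} = 1
G(6) = mex{1} = 0
G(7) = mex{0} = 1
G(8) = mex{1} = 0
G(9) = mex{0} = 1
G(10) = mex{1,0} = 2
G(11) = mex{2,1} = 0
G(12) = mex{0,0} = 1
G(13) = mex{1,1} = 0
G(14) = mex{0,0} = 1
G(15) = mex{1,1} = 0
G(16) = mex{0,0} = 1
G(17) = mex{1,1} = 0
G(18) = mex{0,0} = 1
G(19) = mex{1,1} = 0
G(20) = mex{0,2} = 1
G(21) = mex{1,0} = 2
G(22) = mex{2,1} = 0
G(23) = mex{0,0} = 1
G(24) = mex{1,1} = 0
G(25) = mex{0,0} = 1
G(26) = mex{1,1} = 0
G(27) = mex{0,0} = 1
G(28) = mex{1,1} = 0
G(29) = mex{0,0} = 1
G(30) = mex{1,1} = 0
G(31) = mex{0,2} = 1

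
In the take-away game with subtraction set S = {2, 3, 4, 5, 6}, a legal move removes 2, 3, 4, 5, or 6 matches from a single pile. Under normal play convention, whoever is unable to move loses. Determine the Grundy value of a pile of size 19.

n :  0  1  2  3  4  5  6  7  8  9 10 11 12 13 14 15 16 17 18 19
G :  0  0  1  1  2  2  3  3  0  0  1  1  2  2  3  3  0  0  1  1

1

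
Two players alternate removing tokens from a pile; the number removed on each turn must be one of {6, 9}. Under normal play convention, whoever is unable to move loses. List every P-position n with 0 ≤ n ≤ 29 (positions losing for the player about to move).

0, 1, 2, 3, 4, 5, 15, 16, 17, 18, 19, 20

G(0) = 0
G(1) = mex{} = 0
G(2) = mex{} = 0
G(3) = mex{} = 0
G(4) = mex{} = 0
G(5) = mex{} = 0
G(6) = mex{0} = 1
G(7) = mex{0} = 1
G(8) = mex{0} = 1
G(9) = mex{0,0} = 1
G(10) = mex{0,0} = 1
G(11) = mex{0,0} = 1
G(12) = mex{1,0} = 2
G(13) = mex{1,0} = 2
G(14) = mex{1,0} = 2
G(15) = mex{1,1} = 0
G(16) = mex{1,1} = 0
G(17) = mex{1,1} = 0
G(18) = mex{2,1} = 0
G(19) = mex{2,1} = 0
G(20) = mex{2,1} = 0
G(21) = mex{0,2} = 1
G(22) = mex{0,2} = 1
G(23) = mex{0,2} = 1
G(24) = mex{0,0} = 1
G(25) = mex{0,0} = 1
G(26) = mex{0,0} = 1
G(27) = mex{1,0} = 2
G(28) = mex{1,0} = 2
G(29) = mex{1,0} = 2
P-positions are exactly the n with G(n) = 0.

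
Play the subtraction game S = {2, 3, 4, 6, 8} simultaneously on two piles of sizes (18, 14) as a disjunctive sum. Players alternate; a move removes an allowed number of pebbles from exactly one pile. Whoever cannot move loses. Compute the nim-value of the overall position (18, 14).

All piles use S = {2, 3, 4, 6, 8}:
n :  0  1  2  3  4  5  6  7  8  9 10 11 12 13 14 15 16 17 18
G :  0  0  1  1  2  2  3  3  4  4  0  0  1  1  2  2  3  3  4
Pile A: G(18) = 4.
Pile B: G(14) = 2.
Combined Grundy value = 4 ⊕ 2 = 6.

6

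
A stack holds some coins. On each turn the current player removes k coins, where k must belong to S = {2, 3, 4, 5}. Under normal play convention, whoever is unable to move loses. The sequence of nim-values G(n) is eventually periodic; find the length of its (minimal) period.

G(0) = 0
G(1) = mex{} = 0
G(2) = mex{0} = 1
G(3) = mex{0,0} = 1
G(4) = mex{1,0,0} = 2
G(5) = mex{1,1,0,0} = 2
G(6) = mex{2,1,1,0} = 3
G(7) = mex{2,2,1,1} = 0
G(8) = mex{3,2,2,1} = 0
G(9) = mex{0,3,2,2} = 1
G(10) = mex{0,0,3,2} = 1
G(11) = mex{1,0,0,3} = 2
G(12) = mex{1,1,0,0} = 2
G(13) = mex{2,1,1,0} = 3
G(14) = mex{2,2,1,1} = 0
G(15) = mex{3,2,2,1} = 0
G(n+7) = G(n) holds for n = 0,…,4 (a full window of length max(S) = 5), so the sequence is purely periodic with period 7.

7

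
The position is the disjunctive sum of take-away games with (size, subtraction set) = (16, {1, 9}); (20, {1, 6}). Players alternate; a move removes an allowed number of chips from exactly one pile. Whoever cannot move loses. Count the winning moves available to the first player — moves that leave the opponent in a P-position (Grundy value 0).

1

Pile A, S = {1, 9}:
n :  0  1  2  3  4  5  6  7  8  9 10 11 12 13 14 15 16
G :  0  1  0  1  0  1  0  1  0  1  0  1  0  1  0  1  0
G_A(16) = 0.
Pile B, S = {1, 6}:
n :  0  1  2  3  4  5  6  7  8  9 10 11 12 13 14 15 16 17 18 19 20
G :  0  1  0  1  0  1  2  0  1  0  1  0  1  2  0  1  0  1  0  1  2
G_B(20) = 2.
Combined Grundy value = 0 ⊕ 2 = 2.
A winning move leaves total XOR = 0, i.e. changes one component's Grundy value g to g ⊕ X where X is the current total.
Pile A: need g' = 0⊕2 = 2. Options: 16−1→G=1, 16−9→G=1. Hits: 0.
Pile B: need g' = 2⊕2 = 0. Options: 20−1→G=1, 20−6→G=0. Hits: 1.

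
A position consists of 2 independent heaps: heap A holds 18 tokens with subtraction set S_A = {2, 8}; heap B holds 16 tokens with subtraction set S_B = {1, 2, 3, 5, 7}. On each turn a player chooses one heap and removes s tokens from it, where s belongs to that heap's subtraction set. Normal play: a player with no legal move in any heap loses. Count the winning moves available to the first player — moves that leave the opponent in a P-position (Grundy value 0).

Heap A, S = {2, 8}:
G(0) = 0
G(1) = mex{} = 0
G(2) = mex{0} = 1
G(3) = mex{0} = 1
G(4) = mex{1} = 0
G(5) = mex{1} = 0
G(6) = mex{0} = 1
G(7) = mex{0} = 1
G(8) = mex{1,0} = 2
G(9) = mex{1,0} = 2
G(10) = mex{2,1} = 0
G(11) = mex{2,1} = 0
G(12) = mex{0,0} = 1
G(13) = mex{0,0} = 1
G(14) = mex{1,1} = 0
G(15) = mex{1,1} = 0
G(16) = mex{0,2} = 1
G(17) = mex{0,2} = 1
G(18) = mex{1,0} = 2
G_A(18) = 2.
Heap B, S = {1, 2, 3, 5, 7}:
G(0) = 0
G(1) = mex{0} = 1
G(2) = mex{1,0} = 2
G(3) = mex{2,1,0} = 3
G(4) = mex{3,2,1} = 0
G(5) = mex{0,3,2,0} = 1
G(6) = mex{1,0,3,1} = 2
G(7) = mex{2,1,0,2,0} = 3
G(8) = mex{3,2,1,3,1} = 0
G(9) = mex{0,3,2,0,2} = 1
G(10) = mex{1,0,3,1,3} = 2
G(11) = mex{2,1,0,2,0} = 3
G(12) = mex{3,2,1,3,1} = 0
G(13) = mex{0,3,2,0,2} = 1
G(14) = mex{1,0,3,1,3} = 2
G(15) = mex{2,1,0,2,0} = 3
G(16) = mex{3,2,1,3,1} = 0
G_B(16) = 0.
Combined Grundy value = 2 ⊕ 0 = 2.
A winning move leaves total XOR = 0, i.e. changes one component's Grundy value g to g ⊕ X where X is the current total.
Heap A: need g' = 2⊕2 = 0. Options: 18−2→G=1, 18−8→G=0. Hits: 1.
Heap B: need g' = 0⊕2 = 2. Options: 16−1→G=3, 16−2→G=2, 16−3→G=1, 16−5→G=3, 16−7→G=1. Hits: 1.

2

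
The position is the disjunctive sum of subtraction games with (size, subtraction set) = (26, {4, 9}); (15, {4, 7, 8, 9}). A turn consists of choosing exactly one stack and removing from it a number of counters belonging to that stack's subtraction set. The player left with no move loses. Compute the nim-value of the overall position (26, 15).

Stack A, S = {4, 9}:
G(0) = 0
G(1) = mex{} = 0
G(2) = mex{} = 0
G(3) = mex{} = 0
G(4) = mex{0} = 1
G(5) = mex{0} = 1
G(6) = mex{0} = 1
G(7) = mex{0} = 1
G(8) = mex{1} = 0
G(9) = mex{1,0} = 2
G(10) = mex{1,0} = 2
G(11) = mex{1,0} = 2
G(12) = mex{0,0} = 1
G(13) = mex{2,1} = 0
G(14) = mex{2,1} = 0
G(15) = mex{2,1} = 0
G(16) = mex{1,1} = 0
G(17) = mex{0,0} = 1
G(18) = mex{0,2} = 1
G(19) = mex{0,2} = 1
G(20) = mex{0,2} = 1
G(21) = mex{1,1} = 0
G(22) = mex{1,0} = 2
G(23) = mex{1,0} = 2
G(24) = mex{1,0} = 2
G(25) = mex{0,0} = 1
G(26) = mex{2,1} = 0
G_A(26) = 0.
Stack B, S = {4, 7, 8, 9}:
G(0) = 0
G(1) = mex{} = 0
G(2) = mex{} = 0
G(3) = mex{} = 0
G(4) = mex{0} = 1
G(5) = mex{0} = 1
G(6) = mex{0} = 1
G(7) = mex{0,0} = 1
G(8) = mex{1,0,0} = 2
G(9) = mex{1,0,0,0} = 2
G(10) = mex{1,0,0,0} = 2
G(11) = mex{1,1,0,0} = 2
G(12) = mex{2,1,1,0} = 3
G(13) = mex{2,1,1,1} = 0
G(14) = mex{2,1,1,1} = 0
G(15) = mex{2,2,1,1} = 0
G_B(15) = 0.
Combined Grundy value = 0 ⊕ 0 = 0.

0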